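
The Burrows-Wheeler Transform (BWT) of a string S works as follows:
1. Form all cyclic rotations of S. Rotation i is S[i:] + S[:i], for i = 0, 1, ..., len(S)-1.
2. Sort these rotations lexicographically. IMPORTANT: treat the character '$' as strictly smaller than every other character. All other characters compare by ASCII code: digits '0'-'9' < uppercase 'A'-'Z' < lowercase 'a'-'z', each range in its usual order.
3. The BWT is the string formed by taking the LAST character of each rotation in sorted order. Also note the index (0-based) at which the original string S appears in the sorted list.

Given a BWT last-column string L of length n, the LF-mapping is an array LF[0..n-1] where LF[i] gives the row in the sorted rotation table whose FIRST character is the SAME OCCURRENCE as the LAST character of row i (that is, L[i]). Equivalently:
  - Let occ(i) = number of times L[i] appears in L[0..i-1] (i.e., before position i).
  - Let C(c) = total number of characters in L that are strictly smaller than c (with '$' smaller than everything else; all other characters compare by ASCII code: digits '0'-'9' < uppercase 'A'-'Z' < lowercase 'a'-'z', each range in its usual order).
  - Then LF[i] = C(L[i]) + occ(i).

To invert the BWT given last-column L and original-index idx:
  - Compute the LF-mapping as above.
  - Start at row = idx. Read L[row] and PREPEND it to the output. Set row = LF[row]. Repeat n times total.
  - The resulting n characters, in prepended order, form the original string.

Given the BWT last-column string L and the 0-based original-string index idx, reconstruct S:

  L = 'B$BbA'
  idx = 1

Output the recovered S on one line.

Answer: AbBB$

Derivation:
LF mapping: 2 0 3 4 1
Walk LF starting at row 1, prepending L[row]:
  step 1: row=1, L[1]='$', prepend. Next row=LF[1]=0
  step 2: row=0, L[0]='B', prepend. Next row=LF[0]=2
  step 3: row=2, L[2]='B', prepend. Next row=LF[2]=3
  step 4: row=3, L[3]='b', prepend. Next row=LF[3]=4
  step 5: row=4, L[4]='A', prepend. Next row=LF[4]=1
Reversed output: AbBB$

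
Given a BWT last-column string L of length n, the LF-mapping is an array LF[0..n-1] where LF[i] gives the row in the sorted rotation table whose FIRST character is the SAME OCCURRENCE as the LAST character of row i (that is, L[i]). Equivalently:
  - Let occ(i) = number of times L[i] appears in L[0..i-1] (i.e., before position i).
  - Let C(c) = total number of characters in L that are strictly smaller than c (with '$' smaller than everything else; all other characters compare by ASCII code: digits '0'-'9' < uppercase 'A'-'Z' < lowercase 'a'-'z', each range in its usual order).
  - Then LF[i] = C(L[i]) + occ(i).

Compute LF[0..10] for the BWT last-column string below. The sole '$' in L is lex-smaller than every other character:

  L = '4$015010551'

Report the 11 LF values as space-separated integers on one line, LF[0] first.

Char counts: '$':1, '0':3, '1':3, '4':1, '5':3
C (first-col start): C('$')=0, C('0')=1, C('1')=4, C('4')=7, C('5')=8
L[0]='4': occ=0, LF[0]=C('4')+0=7+0=7
L[1]='$': occ=0, LF[1]=C('$')+0=0+0=0
L[2]='0': occ=0, LF[2]=C('0')+0=1+0=1
L[3]='1': occ=0, LF[3]=C('1')+0=4+0=4
L[4]='5': occ=0, LF[4]=C('5')+0=8+0=8
L[5]='0': occ=1, LF[5]=C('0')+1=1+1=2
L[6]='1': occ=1, LF[6]=C('1')+1=4+1=5
L[7]='0': occ=2, LF[7]=C('0')+2=1+2=3
L[8]='5': occ=1, LF[8]=C('5')+1=8+1=9
L[9]='5': occ=2, LF[9]=C('5')+2=8+2=10
L[10]='1': occ=2, LF[10]=C('1')+2=4+2=6

Answer: 7 0 1 4 8 2 5 3 9 10 6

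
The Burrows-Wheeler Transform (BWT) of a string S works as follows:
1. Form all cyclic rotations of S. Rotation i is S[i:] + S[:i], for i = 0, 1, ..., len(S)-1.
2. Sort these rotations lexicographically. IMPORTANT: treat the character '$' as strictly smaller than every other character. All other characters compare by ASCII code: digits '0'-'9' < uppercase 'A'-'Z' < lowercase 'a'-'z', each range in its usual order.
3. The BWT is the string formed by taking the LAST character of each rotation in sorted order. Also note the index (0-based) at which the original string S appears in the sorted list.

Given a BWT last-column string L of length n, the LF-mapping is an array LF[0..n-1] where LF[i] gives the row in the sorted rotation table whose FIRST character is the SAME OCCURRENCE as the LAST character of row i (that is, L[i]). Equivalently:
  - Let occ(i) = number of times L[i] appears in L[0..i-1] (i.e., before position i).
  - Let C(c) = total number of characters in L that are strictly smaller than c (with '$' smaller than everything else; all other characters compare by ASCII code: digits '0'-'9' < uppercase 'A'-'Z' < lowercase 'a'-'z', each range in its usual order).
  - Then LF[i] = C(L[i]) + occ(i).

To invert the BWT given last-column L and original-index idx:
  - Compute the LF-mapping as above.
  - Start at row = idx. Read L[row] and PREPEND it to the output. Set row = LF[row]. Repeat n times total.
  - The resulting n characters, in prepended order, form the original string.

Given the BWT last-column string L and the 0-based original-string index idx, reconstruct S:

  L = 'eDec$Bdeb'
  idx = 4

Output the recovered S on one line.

LF mapping: 6 2 7 4 0 1 5 8 3
Walk LF starting at row 4, prepending L[row]:
  step 1: row=4, L[4]='$', prepend. Next row=LF[4]=0
  step 2: row=0, L[0]='e', prepend. Next row=LF[0]=6
  step 3: row=6, L[6]='d', prepend. Next row=LF[6]=5
  step 4: row=5, L[5]='B', prepend. Next row=LF[5]=1
  step 5: row=1, L[1]='D', prepend. Next row=LF[1]=2
  step 6: row=2, L[2]='e', prepend. Next row=LF[2]=7
  step 7: row=7, L[7]='e', prepend. Next row=LF[7]=8
  step 8: row=8, L[8]='b', prepend. Next row=LF[8]=3
  step 9: row=3, L[3]='c', prepend. Next row=LF[3]=4
Reversed output: cbeeDBde$

Answer: cbeeDBde$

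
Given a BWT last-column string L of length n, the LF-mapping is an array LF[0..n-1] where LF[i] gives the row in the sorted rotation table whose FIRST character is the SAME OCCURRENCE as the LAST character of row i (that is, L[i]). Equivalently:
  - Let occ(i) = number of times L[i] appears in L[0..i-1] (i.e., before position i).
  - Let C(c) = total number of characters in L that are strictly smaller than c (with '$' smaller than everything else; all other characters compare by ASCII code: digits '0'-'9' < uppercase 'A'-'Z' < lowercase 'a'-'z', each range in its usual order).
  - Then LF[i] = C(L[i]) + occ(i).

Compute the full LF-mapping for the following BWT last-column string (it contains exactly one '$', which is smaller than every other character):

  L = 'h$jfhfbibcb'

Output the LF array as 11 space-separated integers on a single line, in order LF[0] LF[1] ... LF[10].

Answer: 7 0 10 5 8 6 1 9 2 4 3

Derivation:
Char counts: '$':1, 'b':3, 'c':1, 'f':2, 'h':2, 'i':1, 'j':1
C (first-col start): C('$')=0, C('b')=1, C('c')=4, C('f')=5, C('h')=7, C('i')=9, C('j')=10
L[0]='h': occ=0, LF[0]=C('h')+0=7+0=7
L[1]='$': occ=0, LF[1]=C('$')+0=0+0=0
L[2]='j': occ=0, LF[2]=C('j')+0=10+0=10
L[3]='f': occ=0, LF[3]=C('f')+0=5+0=5
L[4]='h': occ=1, LF[4]=C('h')+1=7+1=8
L[5]='f': occ=1, LF[5]=C('f')+1=5+1=6
L[6]='b': occ=0, LF[6]=C('b')+0=1+0=1
L[7]='i': occ=0, LF[7]=C('i')+0=9+0=9
L[8]='b': occ=1, LF[8]=C('b')+1=1+1=2
L[9]='c': occ=0, LF[9]=C('c')+0=4+0=4
L[10]='b': occ=2, LF[10]=C('b')+2=1+2=3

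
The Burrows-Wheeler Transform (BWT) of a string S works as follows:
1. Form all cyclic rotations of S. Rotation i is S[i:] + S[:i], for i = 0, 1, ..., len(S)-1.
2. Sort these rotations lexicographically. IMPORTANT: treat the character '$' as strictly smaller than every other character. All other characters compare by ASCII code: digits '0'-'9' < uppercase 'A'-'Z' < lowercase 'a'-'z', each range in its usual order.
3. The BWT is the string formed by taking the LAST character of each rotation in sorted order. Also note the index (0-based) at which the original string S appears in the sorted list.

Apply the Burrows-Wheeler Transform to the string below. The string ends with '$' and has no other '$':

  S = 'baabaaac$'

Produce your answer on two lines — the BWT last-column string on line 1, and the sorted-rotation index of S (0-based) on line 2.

All 9 rotations (rotation i = S[i:]+S[:i]):
  rot[0] = baabaaac$
  rot[1] = aabaaac$b
  rot[2] = abaaac$ba
  rot[3] = baaac$baa
  rot[4] = aaac$baab
  rot[5] = aac$baaba
  rot[6] = ac$baabaa
  rot[7] = c$baabaaa
  rot[8] = $baabaaac
Sorted (with $ < everything):
  sorted[0] = $baabaaac  (last char: 'c')
  sorted[1] = aaac$baab  (last char: 'b')
  sorted[2] = aabaaac$b  (last char: 'b')
  sorted[3] = aac$baaba  (last char: 'a')
  sorted[4] = abaaac$ba  (last char: 'a')
  sorted[5] = ac$baabaa  (last char: 'a')
  sorted[6] = baaac$baa  (last char: 'a')
  sorted[7] = baabaaac$  (last char: '$')
  sorted[8] = c$baabaaa  (last char: 'a')
Last column: cbbaaaa$a
Original string S is at sorted index 7

Answer: cbbaaaa$a
7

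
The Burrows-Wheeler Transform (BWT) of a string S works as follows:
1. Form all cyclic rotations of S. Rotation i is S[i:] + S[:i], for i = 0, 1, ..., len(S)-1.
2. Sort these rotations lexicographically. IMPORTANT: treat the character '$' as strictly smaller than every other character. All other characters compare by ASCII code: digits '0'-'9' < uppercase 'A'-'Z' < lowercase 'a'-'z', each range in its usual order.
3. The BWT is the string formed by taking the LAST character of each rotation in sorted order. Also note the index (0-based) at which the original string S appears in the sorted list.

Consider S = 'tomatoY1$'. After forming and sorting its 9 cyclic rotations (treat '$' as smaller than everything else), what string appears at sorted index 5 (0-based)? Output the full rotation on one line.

Answer: oY1$tomat

Derivation:
All 9 rotations (rotation i = S[i:]+S[:i]):
  rot[0] = tomatoY1$
  rot[1] = omatoY1$t
  rot[2] = matoY1$to
  rot[3] = atoY1$tom
  rot[4] = toY1$toma
  rot[5] = oY1$tomat
  rot[6] = Y1$tomato
  rot[7] = 1$tomatoY
  rot[8] = $tomatoY1
Sorted (with $ < everything):
  sorted[0] = $tomatoY1
  sorted[1] = 1$tomatoY
  sorted[2] = Y1$tomato
  sorted[3] = atoY1$tom
  sorted[4] = matoY1$to
  sorted[5] = oY1$tomat
  sorted[6] = omatoY1$t
  sorted[7] = toY1$toma
  sorted[8] = tomatoY1$
sorted[5] = oY1$tomat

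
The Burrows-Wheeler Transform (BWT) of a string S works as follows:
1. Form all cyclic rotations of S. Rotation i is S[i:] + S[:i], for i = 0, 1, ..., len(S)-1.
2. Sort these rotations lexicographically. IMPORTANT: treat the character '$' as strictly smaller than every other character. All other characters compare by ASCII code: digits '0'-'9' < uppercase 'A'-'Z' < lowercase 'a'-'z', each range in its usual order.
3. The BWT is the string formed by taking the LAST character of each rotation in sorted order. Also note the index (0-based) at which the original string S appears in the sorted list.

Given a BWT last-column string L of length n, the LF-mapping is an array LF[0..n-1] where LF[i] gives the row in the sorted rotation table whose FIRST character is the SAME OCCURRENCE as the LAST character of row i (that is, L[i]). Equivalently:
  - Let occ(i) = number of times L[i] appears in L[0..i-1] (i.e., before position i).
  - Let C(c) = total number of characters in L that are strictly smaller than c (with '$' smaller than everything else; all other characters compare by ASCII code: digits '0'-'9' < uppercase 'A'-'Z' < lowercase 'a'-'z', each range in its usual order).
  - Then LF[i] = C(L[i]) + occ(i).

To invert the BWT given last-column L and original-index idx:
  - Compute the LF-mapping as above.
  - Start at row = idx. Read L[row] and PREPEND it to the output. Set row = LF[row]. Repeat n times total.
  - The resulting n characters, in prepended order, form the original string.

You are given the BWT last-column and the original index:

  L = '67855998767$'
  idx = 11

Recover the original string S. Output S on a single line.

Answer: 97856879756$

Derivation:
LF mapping: 3 5 8 1 2 10 11 9 6 4 7 0
Walk LF starting at row 11, prepending L[row]:
  step 1: row=11, L[11]='$', prepend. Next row=LF[11]=0
  step 2: row=0, L[0]='6', prepend. Next row=LF[0]=3
  step 3: row=3, L[3]='5', prepend. Next row=LF[3]=1
  step 4: row=1, L[1]='7', prepend. Next row=LF[1]=5
  step 5: row=5, L[5]='9', prepend. Next row=LF[5]=10
  step 6: row=10, L[10]='7', prepend. Next row=LF[10]=7
  step 7: row=7, L[7]='8', prepend. Next row=LF[7]=9
  step 8: row=9, L[9]='6', prepend. Next row=LF[9]=4
  step 9: row=4, L[4]='5', prepend. Next row=LF[4]=2
  step 10: row=2, L[2]='8', prepend. Next row=LF[2]=8
  step 11: row=8, L[8]='7', prepend. Next row=LF[8]=6
  step 12: row=6, L[6]='9', prepend. Next row=LF[6]=11
Reversed output: 97856879756$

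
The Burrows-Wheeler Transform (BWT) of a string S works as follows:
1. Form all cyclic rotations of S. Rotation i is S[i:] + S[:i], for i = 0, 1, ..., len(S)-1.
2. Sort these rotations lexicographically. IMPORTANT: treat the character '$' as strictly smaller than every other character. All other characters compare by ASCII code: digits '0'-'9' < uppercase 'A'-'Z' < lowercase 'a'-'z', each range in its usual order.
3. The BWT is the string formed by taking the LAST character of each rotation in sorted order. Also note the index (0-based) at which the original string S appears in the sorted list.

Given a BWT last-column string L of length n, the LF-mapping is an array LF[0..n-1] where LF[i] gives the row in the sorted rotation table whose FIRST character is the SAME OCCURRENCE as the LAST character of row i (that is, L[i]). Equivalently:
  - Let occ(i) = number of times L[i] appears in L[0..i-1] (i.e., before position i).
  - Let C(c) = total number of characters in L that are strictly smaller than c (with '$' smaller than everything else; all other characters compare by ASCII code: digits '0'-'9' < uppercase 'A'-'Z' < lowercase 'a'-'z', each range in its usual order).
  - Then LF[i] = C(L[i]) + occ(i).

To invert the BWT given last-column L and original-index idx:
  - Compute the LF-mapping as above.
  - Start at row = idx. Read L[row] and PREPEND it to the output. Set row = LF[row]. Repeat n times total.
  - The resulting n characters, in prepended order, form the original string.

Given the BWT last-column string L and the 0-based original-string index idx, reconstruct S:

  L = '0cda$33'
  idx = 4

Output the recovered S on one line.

LF mapping: 1 5 6 4 0 2 3
Walk LF starting at row 4, prepending L[row]:
  step 1: row=4, L[4]='$', prepend. Next row=LF[4]=0
  step 2: row=0, L[0]='0', prepend. Next row=LF[0]=1
  step 3: row=1, L[1]='c', prepend. Next row=LF[1]=5
  step 4: row=5, L[5]='3', prepend. Next row=LF[5]=2
  step 5: row=2, L[2]='d', prepend. Next row=LF[2]=6
  step 6: row=6, L[6]='3', prepend. Next row=LF[6]=3
  step 7: row=3, L[3]='a', prepend. Next row=LF[3]=4
Reversed output: a3d3c0$

Answer: a3d3c0$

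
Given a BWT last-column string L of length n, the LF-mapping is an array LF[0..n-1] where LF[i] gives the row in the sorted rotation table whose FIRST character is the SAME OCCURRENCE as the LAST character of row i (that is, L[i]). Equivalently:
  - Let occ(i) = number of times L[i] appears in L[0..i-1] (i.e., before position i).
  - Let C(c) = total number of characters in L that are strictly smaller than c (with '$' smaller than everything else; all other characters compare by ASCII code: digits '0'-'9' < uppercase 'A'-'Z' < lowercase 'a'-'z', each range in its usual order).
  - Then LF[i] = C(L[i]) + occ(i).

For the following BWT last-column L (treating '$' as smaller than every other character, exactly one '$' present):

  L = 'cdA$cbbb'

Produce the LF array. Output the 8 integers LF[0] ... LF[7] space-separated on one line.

Answer: 5 7 1 0 6 2 3 4

Derivation:
Char counts: '$':1, 'A':1, 'b':3, 'c':2, 'd':1
C (first-col start): C('$')=0, C('A')=1, C('b')=2, C('c')=5, C('d')=7
L[0]='c': occ=0, LF[0]=C('c')+0=5+0=5
L[1]='d': occ=0, LF[1]=C('d')+0=7+0=7
L[2]='A': occ=0, LF[2]=C('A')+0=1+0=1
L[3]='$': occ=0, LF[3]=C('$')+0=0+0=0
L[4]='c': occ=1, LF[4]=C('c')+1=5+1=6
L[5]='b': occ=0, LF[5]=C('b')+0=2+0=2
L[6]='b': occ=1, LF[6]=C('b')+1=2+1=3
L[7]='b': occ=2, LF[7]=C('b')+2=2+2=4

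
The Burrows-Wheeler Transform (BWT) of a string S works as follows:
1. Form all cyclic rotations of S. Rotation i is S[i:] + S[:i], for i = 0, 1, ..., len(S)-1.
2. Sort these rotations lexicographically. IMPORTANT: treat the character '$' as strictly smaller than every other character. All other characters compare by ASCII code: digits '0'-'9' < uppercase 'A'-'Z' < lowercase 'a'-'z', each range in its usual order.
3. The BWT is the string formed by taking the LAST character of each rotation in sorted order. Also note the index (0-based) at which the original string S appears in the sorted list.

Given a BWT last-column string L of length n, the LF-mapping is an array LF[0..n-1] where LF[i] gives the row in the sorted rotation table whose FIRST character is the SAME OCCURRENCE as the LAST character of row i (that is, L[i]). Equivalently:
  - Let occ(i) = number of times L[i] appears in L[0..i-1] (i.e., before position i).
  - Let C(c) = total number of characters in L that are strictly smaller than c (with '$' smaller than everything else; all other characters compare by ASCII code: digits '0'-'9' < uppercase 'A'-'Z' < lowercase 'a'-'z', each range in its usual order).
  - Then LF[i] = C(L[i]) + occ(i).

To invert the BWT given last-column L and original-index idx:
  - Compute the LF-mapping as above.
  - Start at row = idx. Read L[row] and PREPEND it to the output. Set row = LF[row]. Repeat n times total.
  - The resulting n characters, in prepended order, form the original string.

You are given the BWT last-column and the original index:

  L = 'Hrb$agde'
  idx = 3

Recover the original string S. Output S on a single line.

LF mapping: 1 7 3 0 2 6 4 5
Walk LF starting at row 3, prepending L[row]:
  step 1: row=3, L[3]='$', prepend. Next row=LF[3]=0
  step 2: row=0, L[0]='H', prepend. Next row=LF[0]=1
  step 3: row=1, L[1]='r', prepend. Next row=LF[1]=7
  step 4: row=7, L[7]='e', prepend. Next row=LF[7]=5
  step 5: row=5, L[5]='g', prepend. Next row=LF[5]=6
  step 6: row=6, L[6]='d', prepend. Next row=LF[6]=4
  step 7: row=4, L[4]='a', prepend. Next row=LF[4]=2
  step 8: row=2, L[2]='b', prepend. Next row=LF[2]=3
Reversed output: badgerH$

Answer: badgerH$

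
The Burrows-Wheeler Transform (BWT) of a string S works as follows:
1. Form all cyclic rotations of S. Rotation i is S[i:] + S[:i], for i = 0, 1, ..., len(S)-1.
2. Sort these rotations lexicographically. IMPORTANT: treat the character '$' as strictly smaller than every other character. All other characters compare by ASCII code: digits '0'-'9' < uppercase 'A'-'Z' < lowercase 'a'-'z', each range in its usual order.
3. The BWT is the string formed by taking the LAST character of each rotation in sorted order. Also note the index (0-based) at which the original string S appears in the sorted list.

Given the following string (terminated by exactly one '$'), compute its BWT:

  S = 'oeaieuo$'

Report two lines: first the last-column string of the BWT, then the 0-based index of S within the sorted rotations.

All 8 rotations (rotation i = S[i:]+S[:i]):
  rot[0] = oeaieuo$
  rot[1] = eaieuo$o
  rot[2] = aieuo$oe
  rot[3] = ieuo$oea
  rot[4] = euo$oeai
  rot[5] = uo$oeaie
  rot[6] = o$oeaieu
  rot[7] = $oeaieuo
Sorted (with $ < everything):
  sorted[0] = $oeaieuo  (last char: 'o')
  sorted[1] = aieuo$oe  (last char: 'e')
  sorted[2] = eaieuo$o  (last char: 'o')
  sorted[3] = euo$oeai  (last char: 'i')
  sorted[4] = ieuo$oea  (last char: 'a')
  sorted[5] = o$oeaieu  (last char: 'u')
  sorted[6] = oeaieuo$  (last char: '$')
  sorted[7] = uo$oeaie  (last char: 'e')
Last column: oeoiau$e
Original string S is at sorted index 6

Answer: oeoiau$e
6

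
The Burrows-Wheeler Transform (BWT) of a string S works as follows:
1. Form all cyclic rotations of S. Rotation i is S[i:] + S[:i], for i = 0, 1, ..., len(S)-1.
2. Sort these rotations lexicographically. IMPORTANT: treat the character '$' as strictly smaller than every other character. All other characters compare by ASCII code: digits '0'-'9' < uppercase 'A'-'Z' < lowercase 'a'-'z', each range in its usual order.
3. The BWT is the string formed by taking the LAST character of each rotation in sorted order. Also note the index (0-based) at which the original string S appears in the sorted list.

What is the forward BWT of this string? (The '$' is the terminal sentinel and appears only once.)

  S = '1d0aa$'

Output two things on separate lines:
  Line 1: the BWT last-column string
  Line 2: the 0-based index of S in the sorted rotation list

Answer: ad$a01
2

Derivation:
All 6 rotations (rotation i = S[i:]+S[:i]):
  rot[0] = 1d0aa$
  rot[1] = d0aa$1
  rot[2] = 0aa$1d
  rot[3] = aa$1d0
  rot[4] = a$1d0a
  rot[5] = $1d0aa
Sorted (with $ < everything):
  sorted[0] = $1d0aa  (last char: 'a')
  sorted[1] = 0aa$1d  (last char: 'd')
  sorted[2] = 1d0aa$  (last char: '$')
  sorted[3] = a$1d0a  (last char: 'a')
  sorted[4] = aa$1d0  (last char: '0')
  sorted[5] = d0aa$1  (last char: '1')
Last column: ad$a01
Original string S is at sorted index 2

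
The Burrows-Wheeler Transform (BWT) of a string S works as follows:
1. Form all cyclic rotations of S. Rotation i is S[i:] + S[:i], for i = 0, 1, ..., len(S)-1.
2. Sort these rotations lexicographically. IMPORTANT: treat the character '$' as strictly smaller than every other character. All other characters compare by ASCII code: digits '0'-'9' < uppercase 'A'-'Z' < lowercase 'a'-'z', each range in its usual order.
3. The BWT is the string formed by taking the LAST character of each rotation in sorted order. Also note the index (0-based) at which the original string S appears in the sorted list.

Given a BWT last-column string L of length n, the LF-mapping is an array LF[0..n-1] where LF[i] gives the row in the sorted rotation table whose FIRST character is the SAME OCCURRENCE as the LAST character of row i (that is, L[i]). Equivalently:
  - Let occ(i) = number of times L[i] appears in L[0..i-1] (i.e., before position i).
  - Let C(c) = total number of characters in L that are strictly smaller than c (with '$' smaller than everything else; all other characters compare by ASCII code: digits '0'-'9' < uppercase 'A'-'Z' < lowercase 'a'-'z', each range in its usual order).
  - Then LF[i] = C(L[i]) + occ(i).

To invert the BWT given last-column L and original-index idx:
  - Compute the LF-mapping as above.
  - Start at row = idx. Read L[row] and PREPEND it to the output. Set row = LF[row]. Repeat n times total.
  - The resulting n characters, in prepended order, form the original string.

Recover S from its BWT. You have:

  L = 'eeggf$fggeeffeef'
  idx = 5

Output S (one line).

Answer: egeffgfegfefgee$

Derivation:
LF mapping: 1 2 12 13 7 0 8 14 15 3 4 9 10 5 6 11
Walk LF starting at row 5, prepending L[row]:
  step 1: row=5, L[5]='$', prepend. Next row=LF[5]=0
  step 2: row=0, L[0]='e', prepend. Next row=LF[0]=1
  step 3: row=1, L[1]='e', prepend. Next row=LF[1]=2
  step 4: row=2, L[2]='g', prepend. Next row=LF[2]=12
  step 5: row=12, L[12]='f', prepend. Next row=LF[12]=10
  step 6: row=10, L[10]='e', prepend. Next row=LF[10]=4
  step 7: row=4, L[4]='f', prepend. Next row=LF[4]=7
  step 8: row=7, L[7]='g', prepend. Next row=LF[7]=14
  step 9: row=14, L[14]='e', prepend. Next row=LF[14]=6
  step 10: row=6, L[6]='f', prepend. Next row=LF[6]=8
  step 11: row=8, L[8]='g', prepend. Next row=LF[8]=15
  step 12: row=15, L[15]='f', prepend. Next row=LF[15]=11
  step 13: row=11, L[11]='f', prepend. Next row=LF[11]=9
  step 14: row=9, L[9]='e', prepend. Next row=LF[9]=3
  step 15: row=3, L[3]='g', prepend. Next row=LF[3]=13
  step 16: row=13, L[13]='e', prepend. Next row=LF[13]=5
Reversed output: egeffgfegfefgee$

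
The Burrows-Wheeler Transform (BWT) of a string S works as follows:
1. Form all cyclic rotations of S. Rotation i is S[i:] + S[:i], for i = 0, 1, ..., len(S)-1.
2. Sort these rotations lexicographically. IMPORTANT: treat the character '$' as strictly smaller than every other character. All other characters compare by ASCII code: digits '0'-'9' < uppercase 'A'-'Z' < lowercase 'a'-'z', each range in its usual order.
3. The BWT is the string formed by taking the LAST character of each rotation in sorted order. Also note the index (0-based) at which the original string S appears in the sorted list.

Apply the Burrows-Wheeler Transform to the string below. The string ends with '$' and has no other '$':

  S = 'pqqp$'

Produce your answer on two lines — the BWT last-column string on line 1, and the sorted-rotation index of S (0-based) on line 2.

All 5 rotations (rotation i = S[i:]+S[:i]):
  rot[0] = pqqp$
  rot[1] = qqp$p
  rot[2] = qp$pq
  rot[3] = p$pqq
  rot[4] = $pqqp
Sorted (with $ < everything):
  sorted[0] = $pqqp  (last char: 'p')
  sorted[1] = p$pqq  (last char: 'q')
  sorted[2] = pqqp$  (last char: '$')
  sorted[3] = qp$pq  (last char: 'q')
  sorted[4] = qqp$p  (last char: 'p')
Last column: pq$qp
Original string S is at sorted index 2

Answer: pq$qp
2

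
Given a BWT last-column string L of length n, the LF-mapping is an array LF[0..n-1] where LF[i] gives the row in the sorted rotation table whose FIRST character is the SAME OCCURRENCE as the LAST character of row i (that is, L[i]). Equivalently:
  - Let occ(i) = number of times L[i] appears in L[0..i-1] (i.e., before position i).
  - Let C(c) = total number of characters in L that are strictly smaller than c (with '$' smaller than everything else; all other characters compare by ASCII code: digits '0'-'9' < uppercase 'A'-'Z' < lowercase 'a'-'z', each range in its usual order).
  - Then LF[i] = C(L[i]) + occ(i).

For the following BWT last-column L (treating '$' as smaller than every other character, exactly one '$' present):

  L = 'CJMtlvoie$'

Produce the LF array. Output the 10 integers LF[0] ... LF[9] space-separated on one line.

Answer: 1 2 3 8 6 9 7 5 4 0

Derivation:
Char counts: '$':1, 'C':1, 'J':1, 'M':1, 'e':1, 'i':1, 'l':1, 'o':1, 't':1, 'v':1
C (first-col start): C('$')=0, C('C')=1, C('J')=2, C('M')=3, C('e')=4, C('i')=5, C('l')=6, C('o')=7, C('t')=8, C('v')=9
L[0]='C': occ=0, LF[0]=C('C')+0=1+0=1
L[1]='J': occ=0, LF[1]=C('J')+0=2+0=2
L[2]='M': occ=0, LF[2]=C('M')+0=3+0=3
L[3]='t': occ=0, LF[3]=C('t')+0=8+0=8
L[4]='l': occ=0, LF[4]=C('l')+0=6+0=6
L[5]='v': occ=0, LF[5]=C('v')+0=9+0=9
L[6]='o': occ=0, LF[6]=C('o')+0=7+0=7
L[7]='i': occ=0, LF[7]=C('i')+0=5+0=5
L[8]='e': occ=0, LF[8]=C('e')+0=4+0=4
L[9]='$': occ=0, LF[9]=C('$')+0=0+0=0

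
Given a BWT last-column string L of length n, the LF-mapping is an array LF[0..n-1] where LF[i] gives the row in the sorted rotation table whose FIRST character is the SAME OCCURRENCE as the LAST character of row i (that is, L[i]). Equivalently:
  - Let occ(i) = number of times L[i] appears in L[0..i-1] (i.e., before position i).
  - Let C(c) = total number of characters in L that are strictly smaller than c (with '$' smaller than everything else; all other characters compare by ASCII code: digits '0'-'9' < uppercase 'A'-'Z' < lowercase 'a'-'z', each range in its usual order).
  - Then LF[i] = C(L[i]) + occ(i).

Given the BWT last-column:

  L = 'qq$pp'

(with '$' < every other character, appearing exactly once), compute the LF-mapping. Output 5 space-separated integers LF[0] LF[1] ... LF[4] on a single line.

Answer: 3 4 0 1 2

Derivation:
Char counts: '$':1, 'p':2, 'q':2
C (first-col start): C('$')=0, C('p')=1, C('q')=3
L[0]='q': occ=0, LF[0]=C('q')+0=3+0=3
L[1]='q': occ=1, LF[1]=C('q')+1=3+1=4
L[2]='$': occ=0, LF[2]=C('$')+0=0+0=0
L[3]='p': occ=0, LF[3]=C('p')+0=1+0=1
L[4]='p': occ=1, LF[4]=C('p')+1=1+1=2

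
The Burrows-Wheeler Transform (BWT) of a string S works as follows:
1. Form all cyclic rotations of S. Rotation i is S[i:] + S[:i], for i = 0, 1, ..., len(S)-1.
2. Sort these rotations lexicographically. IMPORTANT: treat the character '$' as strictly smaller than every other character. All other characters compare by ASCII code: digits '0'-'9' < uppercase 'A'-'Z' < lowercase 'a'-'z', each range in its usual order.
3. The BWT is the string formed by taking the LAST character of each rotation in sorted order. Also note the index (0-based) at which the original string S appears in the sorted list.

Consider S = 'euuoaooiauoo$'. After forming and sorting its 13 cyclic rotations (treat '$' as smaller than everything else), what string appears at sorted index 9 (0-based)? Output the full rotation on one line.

All 13 rotations (rotation i = S[i:]+S[:i]):
  rot[0] = euuoaooiauoo$
  rot[1] = uuoaooiauoo$e
  rot[2] = uoaooiauoo$eu
  rot[3] = oaooiauoo$euu
  rot[4] = aooiauoo$euuo
  rot[5] = ooiauoo$euuoa
  rot[6] = oiauoo$euuoao
  rot[7] = iauoo$euuoaoo
  rot[8] = auoo$euuoaooi
  rot[9] = uoo$euuoaooia
  rot[10] = oo$euuoaooiau
  rot[11] = o$euuoaooiauo
  rot[12] = $euuoaooiauoo
Sorted (with $ < everything):
  sorted[0] = $euuoaooiauoo
  sorted[1] = aooiauoo$euuo
  sorted[2] = auoo$euuoaooi
  sorted[3] = euuoaooiauoo$
  sorted[4] = iauoo$euuoaoo
  sorted[5] = o$euuoaooiauo
  sorted[6] = oaooiauoo$euu
  sorted[7] = oiauoo$euuoao
  sorted[8] = oo$euuoaooiau
  sorted[9] = ooiauoo$euuoa
  sorted[10] = uoaooiauoo$eu
  sorted[11] = uoo$euuoaooia
  sorted[12] = uuoaooiauoo$e
sorted[9] = ooiauoo$euuoa

Answer: ooiauoo$euuoa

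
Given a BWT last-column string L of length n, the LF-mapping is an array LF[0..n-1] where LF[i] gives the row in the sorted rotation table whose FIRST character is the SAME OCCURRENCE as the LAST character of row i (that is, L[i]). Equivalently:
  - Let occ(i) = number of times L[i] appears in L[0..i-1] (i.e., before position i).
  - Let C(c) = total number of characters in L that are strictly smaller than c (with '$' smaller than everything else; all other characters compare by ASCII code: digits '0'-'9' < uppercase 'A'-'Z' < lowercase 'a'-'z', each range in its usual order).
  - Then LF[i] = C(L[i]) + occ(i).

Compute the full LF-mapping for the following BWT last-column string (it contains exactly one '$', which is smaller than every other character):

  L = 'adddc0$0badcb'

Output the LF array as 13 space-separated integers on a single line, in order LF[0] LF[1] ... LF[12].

Answer: 3 9 10 11 7 1 0 2 5 4 12 8 6

Derivation:
Char counts: '$':1, '0':2, 'a':2, 'b':2, 'c':2, 'd':4
C (first-col start): C('$')=0, C('0')=1, C('a')=3, C('b')=5, C('c')=7, C('d')=9
L[0]='a': occ=0, LF[0]=C('a')+0=3+0=3
L[1]='d': occ=0, LF[1]=C('d')+0=9+0=9
L[2]='d': occ=1, LF[2]=C('d')+1=9+1=10
L[3]='d': occ=2, LF[3]=C('d')+2=9+2=11
L[4]='c': occ=0, LF[4]=C('c')+0=7+0=7
L[5]='0': occ=0, LF[5]=C('0')+0=1+0=1
L[6]='$': occ=0, LF[6]=C('$')+0=0+0=0
L[7]='0': occ=1, LF[7]=C('0')+1=1+1=2
L[8]='b': occ=0, LF[8]=C('b')+0=5+0=5
L[9]='a': occ=1, LF[9]=C('a')+1=3+1=4
L[10]='d': occ=3, LF[10]=C('d')+3=9+3=12
L[11]='c': occ=1, LF[11]=C('c')+1=7+1=8
L[12]='b': occ=1, LF[12]=C('b')+1=5+1=6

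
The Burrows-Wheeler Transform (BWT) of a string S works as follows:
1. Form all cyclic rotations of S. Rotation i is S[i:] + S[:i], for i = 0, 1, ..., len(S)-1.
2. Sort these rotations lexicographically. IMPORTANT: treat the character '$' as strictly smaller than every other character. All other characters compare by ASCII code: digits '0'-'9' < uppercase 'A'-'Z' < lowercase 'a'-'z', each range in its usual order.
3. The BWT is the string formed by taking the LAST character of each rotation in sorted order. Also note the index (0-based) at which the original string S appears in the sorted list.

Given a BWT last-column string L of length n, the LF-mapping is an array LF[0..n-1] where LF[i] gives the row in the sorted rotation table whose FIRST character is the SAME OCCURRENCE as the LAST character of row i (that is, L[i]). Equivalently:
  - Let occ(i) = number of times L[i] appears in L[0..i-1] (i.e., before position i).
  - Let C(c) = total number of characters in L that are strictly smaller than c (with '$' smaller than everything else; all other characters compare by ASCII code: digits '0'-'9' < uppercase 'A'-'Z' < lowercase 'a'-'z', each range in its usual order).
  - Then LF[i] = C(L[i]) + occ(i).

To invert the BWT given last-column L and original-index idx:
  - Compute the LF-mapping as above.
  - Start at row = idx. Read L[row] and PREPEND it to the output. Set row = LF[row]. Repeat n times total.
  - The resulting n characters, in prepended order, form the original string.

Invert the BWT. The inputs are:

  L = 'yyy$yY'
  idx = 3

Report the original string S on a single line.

LF mapping: 2 3 4 0 5 1
Walk LF starting at row 3, prepending L[row]:
  step 1: row=3, L[3]='$', prepend. Next row=LF[3]=0
  step 2: row=0, L[0]='y', prepend. Next row=LF[0]=2
  step 3: row=2, L[2]='y', prepend. Next row=LF[2]=4
  step 4: row=4, L[4]='y', prepend. Next row=LF[4]=5
  step 5: row=5, L[5]='Y', prepend. Next row=LF[5]=1
  step 6: row=1, L[1]='y', prepend. Next row=LF[1]=3
Reversed output: yYyyy$

Answer: yYyyy$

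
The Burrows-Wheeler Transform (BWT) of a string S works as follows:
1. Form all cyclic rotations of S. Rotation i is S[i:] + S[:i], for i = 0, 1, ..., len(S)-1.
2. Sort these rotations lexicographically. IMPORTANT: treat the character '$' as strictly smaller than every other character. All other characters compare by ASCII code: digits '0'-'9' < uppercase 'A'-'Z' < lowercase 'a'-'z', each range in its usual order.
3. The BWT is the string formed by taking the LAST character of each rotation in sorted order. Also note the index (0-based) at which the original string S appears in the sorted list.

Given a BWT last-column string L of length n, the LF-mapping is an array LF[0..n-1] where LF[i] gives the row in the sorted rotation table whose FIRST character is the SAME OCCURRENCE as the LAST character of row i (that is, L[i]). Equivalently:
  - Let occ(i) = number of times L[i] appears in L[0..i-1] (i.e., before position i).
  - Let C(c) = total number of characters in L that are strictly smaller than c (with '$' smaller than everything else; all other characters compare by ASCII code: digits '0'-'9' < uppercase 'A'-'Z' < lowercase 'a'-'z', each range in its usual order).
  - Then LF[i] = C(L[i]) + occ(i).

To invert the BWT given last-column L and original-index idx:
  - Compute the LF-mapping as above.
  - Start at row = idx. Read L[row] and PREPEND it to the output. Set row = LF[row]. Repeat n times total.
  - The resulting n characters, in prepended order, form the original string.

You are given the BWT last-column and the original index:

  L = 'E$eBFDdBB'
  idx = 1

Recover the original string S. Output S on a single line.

Answer: BBeBdFDE$

Derivation:
LF mapping: 5 0 8 1 6 4 7 2 3
Walk LF starting at row 1, prepending L[row]:
  step 1: row=1, L[1]='$', prepend. Next row=LF[1]=0
  step 2: row=0, L[0]='E', prepend. Next row=LF[0]=5
  step 3: row=5, L[5]='D', prepend. Next row=LF[5]=4
  step 4: row=4, L[4]='F', prepend. Next row=LF[4]=6
  step 5: row=6, L[6]='d', prepend. Next row=LF[6]=7
  step 6: row=7, L[7]='B', prepend. Next row=LF[7]=2
  step 7: row=2, L[2]='e', prepend. Next row=LF[2]=8
  step 8: row=8, L[8]='B', prepend. Next row=LF[8]=3
  step 9: row=3, L[3]='B', prepend. Next row=LF[3]=1
Reversed output: BBeBdFDE$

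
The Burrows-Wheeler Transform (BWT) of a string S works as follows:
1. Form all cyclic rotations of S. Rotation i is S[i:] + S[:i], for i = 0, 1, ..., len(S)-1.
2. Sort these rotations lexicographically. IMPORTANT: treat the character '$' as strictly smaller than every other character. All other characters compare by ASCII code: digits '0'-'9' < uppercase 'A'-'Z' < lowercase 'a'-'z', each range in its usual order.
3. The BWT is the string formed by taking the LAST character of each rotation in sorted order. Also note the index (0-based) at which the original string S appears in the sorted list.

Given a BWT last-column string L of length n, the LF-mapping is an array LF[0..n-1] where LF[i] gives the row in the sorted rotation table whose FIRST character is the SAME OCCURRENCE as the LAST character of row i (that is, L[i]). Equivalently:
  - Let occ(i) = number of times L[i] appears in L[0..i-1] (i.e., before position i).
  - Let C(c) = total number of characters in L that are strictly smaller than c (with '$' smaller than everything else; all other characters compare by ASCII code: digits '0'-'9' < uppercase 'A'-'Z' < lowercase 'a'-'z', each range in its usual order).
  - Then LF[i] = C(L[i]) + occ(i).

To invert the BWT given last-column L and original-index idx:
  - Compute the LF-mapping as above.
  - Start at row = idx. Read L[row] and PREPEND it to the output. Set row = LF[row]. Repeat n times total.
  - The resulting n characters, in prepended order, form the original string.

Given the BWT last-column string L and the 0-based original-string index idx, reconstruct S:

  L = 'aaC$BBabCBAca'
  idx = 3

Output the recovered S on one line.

LF mapping: 7 8 5 0 2 3 9 11 6 4 1 12 10
Walk LF starting at row 3, prepending L[row]:
  step 1: row=3, L[3]='$', prepend. Next row=LF[3]=0
  step 2: row=0, L[0]='a', prepend. Next row=LF[0]=7
  step 3: row=7, L[7]='b', prepend. Next row=LF[7]=11
  step 4: row=11, L[11]='c', prepend. Next row=LF[11]=12
  step 5: row=12, L[12]='a', prepend. Next row=LF[12]=10
  step 6: row=10, L[10]='A', prepend. Next row=LF[10]=1
  step 7: row=1, L[1]='a', prepend. Next row=LF[1]=8
  step 8: row=8, L[8]='C', prepend. Next row=LF[8]=6
  step 9: row=6, L[6]='a', prepend. Next row=LF[6]=9
  step 10: row=9, L[9]='B', prepend. Next row=LF[9]=4
  step 11: row=4, L[4]='B', prepend. Next row=LF[4]=2
  step 12: row=2, L[2]='C', prepend. Next row=LF[2]=5
  step 13: row=5, L[5]='B', prepend. Next row=LF[5]=3
Reversed output: BCBBaCaAacba$

Answer: BCBBaCaAacba$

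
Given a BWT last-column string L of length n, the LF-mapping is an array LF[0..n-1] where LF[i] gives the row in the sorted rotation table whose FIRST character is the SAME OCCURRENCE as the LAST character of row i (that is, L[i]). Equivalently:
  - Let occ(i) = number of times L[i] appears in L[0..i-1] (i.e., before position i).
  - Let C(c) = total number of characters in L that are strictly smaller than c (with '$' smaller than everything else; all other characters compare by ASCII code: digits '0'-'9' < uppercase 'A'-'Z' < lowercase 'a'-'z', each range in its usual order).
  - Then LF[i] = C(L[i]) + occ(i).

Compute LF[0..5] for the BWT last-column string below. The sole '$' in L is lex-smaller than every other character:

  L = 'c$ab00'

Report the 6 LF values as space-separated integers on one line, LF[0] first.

Answer: 5 0 3 4 1 2

Derivation:
Char counts: '$':1, '0':2, 'a':1, 'b':1, 'c':1
C (first-col start): C('$')=0, C('0')=1, C('a')=3, C('b')=4, C('c')=5
L[0]='c': occ=0, LF[0]=C('c')+0=5+0=5
L[1]='$': occ=0, LF[1]=C('$')+0=0+0=0
L[2]='a': occ=0, LF[2]=C('a')+0=3+0=3
L[3]='b': occ=0, LF[3]=C('b')+0=4+0=4
L[4]='0': occ=0, LF[4]=C('0')+0=1+0=1
L[5]='0': occ=1, LF[5]=C('0')+1=1+1=2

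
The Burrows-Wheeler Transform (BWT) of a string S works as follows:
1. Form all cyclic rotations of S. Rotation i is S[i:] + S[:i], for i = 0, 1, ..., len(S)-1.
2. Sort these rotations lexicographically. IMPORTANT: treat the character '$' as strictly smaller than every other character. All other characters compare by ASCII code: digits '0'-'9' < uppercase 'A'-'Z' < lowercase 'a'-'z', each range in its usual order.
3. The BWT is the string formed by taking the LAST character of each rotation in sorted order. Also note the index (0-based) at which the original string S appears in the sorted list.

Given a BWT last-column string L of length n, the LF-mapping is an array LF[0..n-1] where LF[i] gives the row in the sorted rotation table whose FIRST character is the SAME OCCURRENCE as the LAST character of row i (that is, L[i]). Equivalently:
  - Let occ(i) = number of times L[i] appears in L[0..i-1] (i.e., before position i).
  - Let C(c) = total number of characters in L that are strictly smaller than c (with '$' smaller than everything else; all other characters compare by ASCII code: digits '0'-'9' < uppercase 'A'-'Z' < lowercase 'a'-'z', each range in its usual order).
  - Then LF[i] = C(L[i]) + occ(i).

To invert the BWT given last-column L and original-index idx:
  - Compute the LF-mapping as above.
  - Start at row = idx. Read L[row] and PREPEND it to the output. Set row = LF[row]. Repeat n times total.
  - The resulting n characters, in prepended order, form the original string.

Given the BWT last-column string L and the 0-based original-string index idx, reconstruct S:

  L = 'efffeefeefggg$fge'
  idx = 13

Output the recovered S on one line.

Answer: gfeggfgffeefeefe$

Derivation:
LF mapping: 1 7 8 9 2 3 10 4 5 11 13 14 15 0 12 16 6
Walk LF starting at row 13, prepending L[row]:
  step 1: row=13, L[13]='$', prepend. Next row=LF[13]=0
  step 2: row=0, L[0]='e', prepend. Next row=LF[0]=1
  step 3: row=1, L[1]='f', prepend. Next row=LF[1]=7
  step 4: row=7, L[7]='e', prepend. Next row=LF[7]=4
  step 5: row=4, L[4]='e', prepend. Next row=LF[4]=2
  step 6: row=2, L[2]='f', prepend. Next row=LF[2]=8
  step 7: row=8, L[8]='e', prepend. Next row=LF[8]=5
  step 8: row=5, L[5]='e', prepend. Next row=LF[5]=3
  step 9: row=3, L[3]='f', prepend. Next row=LF[3]=9
  step 10: row=9, L[9]='f', prepend. Next row=LF[9]=11
  step 11: row=11, L[11]='g', prepend. Next row=LF[11]=14
  step 12: row=14, L[14]='f', prepend. Next row=LF[14]=12
  step 13: row=12, L[12]='g', prepend. Next row=LF[12]=15
  step 14: row=15, L[15]='g', prepend. Next row=LF[15]=16
  step 15: row=16, L[16]='e', prepend. Next row=LF[16]=6
  step 16: row=6, L[6]='f', prepend. Next row=LF[6]=10
  step 17: row=10, L[10]='g', prepend. Next row=LF[10]=13
Reversed output: gfeggfgffeefeefe$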